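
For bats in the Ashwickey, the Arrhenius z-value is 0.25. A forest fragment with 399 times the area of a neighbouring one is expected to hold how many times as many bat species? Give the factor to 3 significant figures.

S₂/S₁ = (A₂/A₁)^z = 399^0.25
ln(S₂/S₁) = 0.25 × ln 399 = 0.25 × 5.9890 = 1.4972
S₂/S₁ = e^1.4972 ≈ 4.469

4.47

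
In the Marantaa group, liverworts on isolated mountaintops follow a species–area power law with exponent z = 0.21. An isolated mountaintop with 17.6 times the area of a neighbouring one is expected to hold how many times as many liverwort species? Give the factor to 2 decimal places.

1.83

S₂/S₁ = (A₂/A₁)^z = 17.6^0.21
ln(S₂/S₁) = 0.21 × ln 17.6 = 0.21 × 2.8679 = 0.6023
S₂/S₁ = e^0.6023 ≈ 1.826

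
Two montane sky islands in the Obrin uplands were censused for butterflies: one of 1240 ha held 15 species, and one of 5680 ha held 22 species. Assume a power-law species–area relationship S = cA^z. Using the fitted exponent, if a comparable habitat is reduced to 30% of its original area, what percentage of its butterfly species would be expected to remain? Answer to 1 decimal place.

73.9%

z = ln(22/15) / ln(5680/1240) = 0.3830 / 1.5218 = 0.2517
S_new/S_old = (A_new/A_old)^z = 0.3^0.2517 = exp(0.2517 × -1.2040) = 0.7386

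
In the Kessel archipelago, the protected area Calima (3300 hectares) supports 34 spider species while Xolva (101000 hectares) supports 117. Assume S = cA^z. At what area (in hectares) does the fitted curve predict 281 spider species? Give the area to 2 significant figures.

z = ln(117/34) / ln(101000/3300) = 1.2358 / 3.4212 = 0.3612
c = 34 / 3300^0.3612 = 34 / 18.66 = 1.822
A = (281/1.822)^(1/0.3612) ⇒ ln A = ln(154.2)/0.3612 = 13.9485
A = e^13.9485 ≈ 1142209 hectares

1100000 hectares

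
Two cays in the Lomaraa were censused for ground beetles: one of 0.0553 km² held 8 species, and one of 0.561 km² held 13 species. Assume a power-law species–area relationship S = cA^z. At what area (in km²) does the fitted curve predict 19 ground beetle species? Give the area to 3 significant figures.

z = ln(13/8) / ln(0.561/0.0553) = 0.4855 / 2.3169 = 0.2095
c = 8 / 0.0553^0.2095 = 8 / 0.5452 = 14.67
A = (19/14.67)^(1/0.2095) ⇒ ln A = ln(1.295)/0.2095 = 1.2330
A = e^1.2330 ≈ 3.431 km²

3.43 km²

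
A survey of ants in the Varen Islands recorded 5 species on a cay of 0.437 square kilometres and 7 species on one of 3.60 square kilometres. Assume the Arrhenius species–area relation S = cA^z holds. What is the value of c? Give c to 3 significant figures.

z = ln(S₂/S₁) / ln(A₂/A₁) = ln(7/5) / ln(3.6/0.437) = 0.3365 / 2.1088 = 0.1596
c = S₁ / A₁^z = 5 / 0.437^0.1596 = 5 / 0.8763 = 5.706

5.71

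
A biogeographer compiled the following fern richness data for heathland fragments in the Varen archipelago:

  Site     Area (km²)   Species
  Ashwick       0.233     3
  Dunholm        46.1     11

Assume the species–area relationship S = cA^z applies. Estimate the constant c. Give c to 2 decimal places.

4.29

z = ln(S₂/S₁) / ln(A₂/A₁) = ln(11/3) / ln(46.1/0.233) = 1.2993 / 5.2875 = 0.2457
c = S₁ / A₁^z = 3 / 0.233^0.2457 = 3 / 0.6991 = 4.291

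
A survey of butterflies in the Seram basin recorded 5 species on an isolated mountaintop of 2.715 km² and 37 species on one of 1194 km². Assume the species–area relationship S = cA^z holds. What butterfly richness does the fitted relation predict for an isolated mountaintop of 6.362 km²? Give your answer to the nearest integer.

z = ln(37/5) / ln(1194/2.715) = 2.0015 / 6.0863 = 0.3289
c = 5 / 2.715^0.3289 = 5 / 1.389 = 3.6
S₃ = 3.6 × 6.362^0.3289 = 3.6 × 1.838 ≈ 6.616

7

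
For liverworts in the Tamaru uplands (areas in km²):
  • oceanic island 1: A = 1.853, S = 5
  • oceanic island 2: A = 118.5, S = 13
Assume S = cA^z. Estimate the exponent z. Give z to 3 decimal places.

0.230

Taking logs: ln S = ln c + z ln A, so z = (ln S₂ − ln S₁)/(ln A₂ − ln A₁).
z = ln(13/5) / ln(118.5/1.853) = ln(2.6) / ln(63.95) = 0.9555 / 4.1581 = 0.2298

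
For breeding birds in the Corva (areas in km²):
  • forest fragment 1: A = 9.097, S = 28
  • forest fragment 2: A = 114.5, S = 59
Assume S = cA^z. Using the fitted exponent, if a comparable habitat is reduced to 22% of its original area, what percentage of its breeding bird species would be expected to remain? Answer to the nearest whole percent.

z = ln(59/28) / ln(114.5/9.097) = 0.7453 / 2.5326 = 0.2943
S_new/S_old = (A_new/A_old)^z = 0.22^0.2943 = exp(0.2943 × -1.5141) = 0.6404

64%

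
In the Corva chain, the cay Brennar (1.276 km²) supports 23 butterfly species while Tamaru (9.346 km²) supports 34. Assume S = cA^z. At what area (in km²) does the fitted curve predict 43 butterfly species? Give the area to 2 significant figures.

31 km²

z = ln(34/23) / ln(9.346/1.276) = 0.3909 / 1.9912 = 0.1963
c = 23 / 1.276^0.1963 = 23 / 1.049 = 21.93
A = (43/21.93)^(1/0.1963) ⇒ ln A = ln(1.961)/0.1963 = 3.4313
A = e^3.4313 ≈ 30.92 km²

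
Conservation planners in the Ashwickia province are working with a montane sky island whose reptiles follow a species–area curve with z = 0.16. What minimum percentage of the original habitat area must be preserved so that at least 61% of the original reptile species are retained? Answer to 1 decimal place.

4.6%

Need (A_new/A_old)^0.16 = 0.61, so A_new/A_old = 0.61^(1/0.16) = 0.61^6.25
ln(A_new/A_old) = ln 0.61 / 0.16 = -0.4943 / 0.16 = -3.0894
A_new/A_old = e^-3.0894 ≈ 0.04553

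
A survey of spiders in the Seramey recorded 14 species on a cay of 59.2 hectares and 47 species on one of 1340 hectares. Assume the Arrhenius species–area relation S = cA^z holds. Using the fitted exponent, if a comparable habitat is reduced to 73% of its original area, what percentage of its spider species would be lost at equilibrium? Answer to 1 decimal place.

11.5%

z = ln(47/14) / ln(1340/59.2) = 1.2111 / 3.1195 = 0.3882
S_new/S_old = (A_new/A_old)^z = 0.73^0.3882 = exp(0.3882 × -0.3147) = 0.885
Fraction lost = 1 − 0.885 = 0.115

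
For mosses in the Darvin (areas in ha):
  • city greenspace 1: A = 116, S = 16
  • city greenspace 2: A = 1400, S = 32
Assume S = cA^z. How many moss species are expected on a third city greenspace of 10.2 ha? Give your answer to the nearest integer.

z = ln(32/16) / ln(1400/116) = 0.6931 / 2.4906 = 0.2783
c = 16 / 116^0.2783 = 16 / 3.754 = 4.262
S₃ = 4.262 × 10.2^0.2783 = 4.262 × 1.909 ≈ 8.133

8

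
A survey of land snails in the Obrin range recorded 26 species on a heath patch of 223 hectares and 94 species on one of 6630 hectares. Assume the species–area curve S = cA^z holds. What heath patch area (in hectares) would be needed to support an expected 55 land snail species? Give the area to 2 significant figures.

1600 hectares

z = ln(94/26) / ln(6630/223) = 1.2852 / 3.3922 = 0.3789
c = 26 / 223^0.3789 = 26 / 7.757 = 3.352
A = (55/3.352)^(1/0.3789) ⇒ ln A = ln(16.41)/0.3789 = 7.3847
A = e^7.3847 ≈ 1611 hectares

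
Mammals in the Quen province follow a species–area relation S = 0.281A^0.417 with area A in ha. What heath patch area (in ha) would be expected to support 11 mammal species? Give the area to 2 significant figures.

6600 ha

11 = 0.281 × A^0.417  ⇒  A^0.417 = 11/0.281 = 39.15
ln A = ln(39.15) / 0.417 = 3.6673 / 0.417 = 8.7945
A = e^8.7945 ≈ 6598 ha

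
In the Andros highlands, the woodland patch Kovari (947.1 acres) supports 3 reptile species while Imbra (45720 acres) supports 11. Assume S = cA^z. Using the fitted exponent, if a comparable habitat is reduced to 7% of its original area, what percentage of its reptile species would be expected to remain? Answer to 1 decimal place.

z = ln(11/3) / ln(45720/947.1) = 1.2993 / 3.8769 = 0.3351
S_new/S_old = (A_new/A_old)^z = 0.07^0.3351 = exp(0.3351 × -2.6593) = 0.4102

41.0%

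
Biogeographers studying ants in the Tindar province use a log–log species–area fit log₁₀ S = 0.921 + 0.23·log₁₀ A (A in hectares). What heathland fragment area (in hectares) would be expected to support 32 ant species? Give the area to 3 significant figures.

32 = 8.337 × A^0.23  ⇒  A^0.23 = 32/8.337 = 3.838
ln A = ln(3.838) / 0.23 = 1.3451 / 0.23 = 5.8481
A = e^5.8481 ≈ 346.6 hectares

347 hectares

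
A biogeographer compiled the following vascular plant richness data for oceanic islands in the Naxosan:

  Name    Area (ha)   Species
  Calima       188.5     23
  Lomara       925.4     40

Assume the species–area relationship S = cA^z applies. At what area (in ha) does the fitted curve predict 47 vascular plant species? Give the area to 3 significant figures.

z = ln(40/23) / ln(925.4/188.5) = 0.5534 / 1.5911 = 0.3478
c = 23 / 188.5^0.3478 = 23 / 6.185 = 3.719
A = (47/3.719)^(1/0.3478) ⇒ ln A = ln(12.64)/0.3478 = 7.2939
A = e^7.2939 ≈ 1471 ha

1470 ha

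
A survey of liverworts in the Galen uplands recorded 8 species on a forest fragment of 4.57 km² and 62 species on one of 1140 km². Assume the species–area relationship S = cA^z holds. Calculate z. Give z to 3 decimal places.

0.371

Taking logs: ln S = ln c + z ln A, so z = (ln S₂ − ln S₁)/(ln A₂ − ln A₁).
z = ln(62/8) / ln(1140/4.57) = ln(7.75) / ln(249.5) = 2.0477 / 5.5193 = 0.3710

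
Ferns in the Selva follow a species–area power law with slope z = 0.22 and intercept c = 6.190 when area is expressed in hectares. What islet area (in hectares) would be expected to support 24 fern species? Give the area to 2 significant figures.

470 hectares

24 = 6.19 × A^0.22  ⇒  A^0.22 = 24/6.19 = 3.877
ln A = ln(3.877) / 0.22 = 1.3551 / 0.22 = 6.1596
A = e^6.1596 ≈ 473.3 hectares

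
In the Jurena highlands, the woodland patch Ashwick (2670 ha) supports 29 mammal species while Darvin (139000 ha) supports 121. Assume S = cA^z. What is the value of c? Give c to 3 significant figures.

z = ln(S₂/S₁) / ln(A₂/A₁) = ln(121/29) / ln(139000/2670) = 1.4285 / 3.9524 = 0.3614
c = S₁ / A₁^z = 29 / 2670^0.3614 = 29 / 17.32 = 1.675

1.67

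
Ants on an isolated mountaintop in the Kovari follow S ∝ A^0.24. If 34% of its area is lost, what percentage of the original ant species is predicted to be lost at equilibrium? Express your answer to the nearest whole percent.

9%

S_new/S_old = (A_new/A_old)^z = 0.66^0.24
= exp(0.24 × ln 0.66) = exp(0.24 × -0.4155) = exp(-0.0997) ≈ 0.9051
Fraction lost = 1 − 0.9051 = 0.09491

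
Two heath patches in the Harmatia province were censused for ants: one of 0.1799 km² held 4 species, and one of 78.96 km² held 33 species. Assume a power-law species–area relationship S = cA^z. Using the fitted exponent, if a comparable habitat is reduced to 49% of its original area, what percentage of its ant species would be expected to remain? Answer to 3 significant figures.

78.1%

z = ln(33/4) / ln(78.96/0.1799) = 2.1102 / 6.0843 = 0.3468
S_new/S_old = (A_new/A_old)^z = 0.49^0.3468 = exp(0.3468 × -0.7133) = 0.7808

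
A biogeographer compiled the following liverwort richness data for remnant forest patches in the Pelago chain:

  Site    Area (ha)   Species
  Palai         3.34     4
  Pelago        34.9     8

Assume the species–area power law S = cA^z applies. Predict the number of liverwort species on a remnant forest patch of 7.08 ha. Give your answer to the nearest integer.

5

z = ln(8/4) / ln(34.9/3.34) = 0.6931 / 2.3465 = 0.2954
c = 4 / 3.34^0.2954 = 4 / 1.428 = 2.801
S₃ = 2.801 × 7.08^0.2954 = 2.801 × 1.783 ≈ 4.994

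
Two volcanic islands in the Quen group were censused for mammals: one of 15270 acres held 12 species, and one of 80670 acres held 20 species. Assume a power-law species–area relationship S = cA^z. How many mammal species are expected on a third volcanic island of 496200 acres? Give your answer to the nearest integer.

z = ln(20/12) / ln(80670/15270) = 0.5108 / 1.6645 = 0.3069
c = 12 / 15270^0.3069 = 12 / 19.23 = 0.624
S₃ = 0.624 × 496200^0.3069 = 0.624 × 55.97 ≈ 34.93

35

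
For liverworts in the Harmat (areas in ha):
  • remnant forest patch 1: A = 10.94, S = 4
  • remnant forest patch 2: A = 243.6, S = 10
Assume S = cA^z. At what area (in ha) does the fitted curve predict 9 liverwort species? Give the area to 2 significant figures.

z = ln(10/4) / ln(243.6/10.94) = 0.9163 / 3.1031 = 0.2953
c = 4 / 10.94^0.2953 = 4 / 2.027 = 1.974
A = (9/1.974)^(1/0.2953) ⇒ ln A = ln(4.56)/0.2953 = 5.1387
A = e^5.1387 ≈ 170.5 ha

170 ha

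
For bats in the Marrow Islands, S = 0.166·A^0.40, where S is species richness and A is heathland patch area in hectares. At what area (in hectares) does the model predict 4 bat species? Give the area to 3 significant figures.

2850 hectares

4 = 0.166 × A^0.4  ⇒  A^0.4 = 4/0.166 = 24.1
ln A = ln(24.1) / 0.4 = 3.1821 / 0.4 = 7.9552
A = e^7.9552 ≈ 2850 hectares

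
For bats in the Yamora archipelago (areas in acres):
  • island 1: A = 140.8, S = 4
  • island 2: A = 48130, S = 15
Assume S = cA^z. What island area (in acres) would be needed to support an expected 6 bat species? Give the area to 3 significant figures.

z = ln(15/4) / ln(48130/140.8) = 1.3218 / 5.8343 = 0.2265
c = 4 / 140.8^0.2265 = 4 / 3.067 = 1.304
A = (6/1.304)^(1/0.2265) ⇒ ln A = ln(4.601)/0.2265 = 6.7371
A = e^6.7371 ≈ 843.1 acres

843 acres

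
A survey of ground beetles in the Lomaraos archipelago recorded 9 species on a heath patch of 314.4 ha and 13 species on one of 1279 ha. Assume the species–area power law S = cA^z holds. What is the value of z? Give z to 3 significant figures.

Taking logs: ln S = ln c + z ln A, so z = (ln S₂ − ln S₁)/(ln A₂ − ln A₁).
z = ln(13/9) / ln(1279/314.4) = ln(1.444) / ln(4.068) = 0.3677 / 1.4032 = 0.2621

0.262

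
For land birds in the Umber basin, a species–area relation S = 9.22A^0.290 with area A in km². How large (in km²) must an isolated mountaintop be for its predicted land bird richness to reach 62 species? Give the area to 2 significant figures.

710 km²

62 = 9.22 × A^0.29  ⇒  A^0.29 = 62/9.22 = 6.725
ln A = ln(6.725) / 0.29 = 1.9058 / 0.29 = 6.5716
A = e^6.5716 ≈ 714.5 km²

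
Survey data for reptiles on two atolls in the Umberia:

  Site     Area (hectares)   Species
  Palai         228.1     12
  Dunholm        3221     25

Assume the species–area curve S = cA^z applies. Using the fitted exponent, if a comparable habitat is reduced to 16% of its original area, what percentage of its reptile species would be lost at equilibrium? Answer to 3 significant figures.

39.8%

z = ln(25/12) / ln(3221/228.1) = 0.7340 / 2.6477 = 0.2772
S_new/S_old = (A_new/A_old)^z = 0.16^0.2772 = exp(0.2772 × -1.8326) = 0.6017
Fraction lost = 1 − 0.6017 = 0.3983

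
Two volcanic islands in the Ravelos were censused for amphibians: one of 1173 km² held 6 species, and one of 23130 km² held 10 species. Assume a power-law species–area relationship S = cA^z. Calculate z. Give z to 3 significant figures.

0.171

Taking logs: ln S = ln c + z ln A, so z = (ln S₂ − ln S₁)/(ln A₂ − ln A₁).
z = ln(10/6) / ln(23130/1173) = ln(1.667) / ln(19.72) = 0.5108 / 2.9816 = 0.1713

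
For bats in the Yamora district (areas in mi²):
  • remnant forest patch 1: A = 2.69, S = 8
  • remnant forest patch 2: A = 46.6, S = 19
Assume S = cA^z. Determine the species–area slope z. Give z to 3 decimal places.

0.303

Taking logs: ln S = ln c + z ln A, so z = (ln S₂ − ln S₁)/(ln A₂ − ln A₁).
z = ln(19/8) / ln(46.6/2.69) = ln(2.375) / ln(17.32) = 0.8650 / 2.8521 = 0.3033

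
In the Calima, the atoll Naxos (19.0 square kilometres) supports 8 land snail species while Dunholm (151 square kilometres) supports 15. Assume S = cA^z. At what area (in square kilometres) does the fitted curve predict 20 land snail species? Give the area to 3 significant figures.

z = ln(15/8) / ln(151/19) = 0.6286 / 2.0728 = 0.3033
c = 8 / 19^0.3033 = 8 / 2.442 = 3.276
A = (20/3.276)^(1/0.3033) ⇒ ln A = ln(6.106)/0.3033 = 5.9659
A = e^5.9659 ≈ 389.9 square kilometres

390 square kilometres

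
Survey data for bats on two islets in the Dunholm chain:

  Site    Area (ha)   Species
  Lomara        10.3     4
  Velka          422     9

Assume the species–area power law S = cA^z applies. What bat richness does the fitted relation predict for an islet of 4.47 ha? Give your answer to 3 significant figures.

z = ln(9/4) / ln(422/10.3) = 0.8109 / 3.7129 = 0.2184
c = 4 / 10.3^0.2184 = 4 / 1.664 = 2.404
S₃ = 2.404 × 4.47^0.2184 = 2.404 × 1.387 ≈ 3.333

3.33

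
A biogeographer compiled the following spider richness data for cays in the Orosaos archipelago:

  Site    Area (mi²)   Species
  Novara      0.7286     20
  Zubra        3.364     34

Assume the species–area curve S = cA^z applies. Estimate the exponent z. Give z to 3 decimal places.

0.347

Taking logs: ln S = ln c + z ln A, so z = (ln S₂ − ln S₁)/(ln A₂ − ln A₁).
z = ln(34/20) / ln(3.364/0.7286) = ln(1.7) / ln(4.617) = 0.5306 / 1.5298 = 0.3469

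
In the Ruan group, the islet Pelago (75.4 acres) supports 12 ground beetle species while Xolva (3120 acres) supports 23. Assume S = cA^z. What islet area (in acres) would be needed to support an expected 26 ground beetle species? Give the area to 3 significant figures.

6290 acres

z = ln(23/12) / ln(3120/75.4) = 0.6506 / 3.7228 = 0.1748
c = 12 / 75.4^0.1748 = 12 / 2.129 = 5.638
A = (26/5.638)^(1/0.1748) ⇒ ln A = ln(4.612)/0.1748 = 8.7471
A = e^8.7471 ≈ 6293 acres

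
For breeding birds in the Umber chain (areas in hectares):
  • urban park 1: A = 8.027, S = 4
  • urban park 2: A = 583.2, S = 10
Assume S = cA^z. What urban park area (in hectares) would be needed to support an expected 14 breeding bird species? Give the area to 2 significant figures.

z = ln(10/4) / ln(583.2/8.027) = 0.9163 / 4.2857 = 0.2138
c = 4 / 8.027^0.2138 = 4 / 1.561 = 2.563
A = (14/2.563)^(1/0.2138) ⇒ ln A = ln(5.463)/0.2138 = 7.9423
A = e^7.9423 ≈ 2814 hectares

2800 hectares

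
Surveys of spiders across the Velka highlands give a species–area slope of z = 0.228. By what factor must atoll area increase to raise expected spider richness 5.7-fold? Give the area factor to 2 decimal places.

(A₂/A₁)^0.228 = 5.7, so A₂/A₁ = 5.7^(1/0.228) = 5.7^4.386
ln(A₂/A₁) = ln 5.7 / 0.228 = 1.7405 / 0.228 = 7.6336
A₂/A₁ = e^7.6336 ≈ 2067

2066.52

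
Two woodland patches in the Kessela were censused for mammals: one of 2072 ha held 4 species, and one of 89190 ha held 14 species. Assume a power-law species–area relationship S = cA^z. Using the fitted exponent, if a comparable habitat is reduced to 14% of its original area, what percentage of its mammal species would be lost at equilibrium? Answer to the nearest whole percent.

z = ln(14/4) / ln(89190/2072) = 1.2528 / 3.7623 = 0.3330
S_new/S_old = (A_new/A_old)^z = 0.14^0.3330 = exp(0.3330 × -1.9661) = 0.5196
Fraction lost = 1 − 0.5196 = 0.4804

48%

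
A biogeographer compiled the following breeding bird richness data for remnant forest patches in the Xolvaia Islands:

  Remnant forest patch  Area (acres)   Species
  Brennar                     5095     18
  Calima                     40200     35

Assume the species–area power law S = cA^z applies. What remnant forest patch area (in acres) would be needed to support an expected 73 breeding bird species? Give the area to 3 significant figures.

z = ln(35/18) / ln(40200/5095) = 0.6650 / 2.0656 = 0.3219
c = 18 / 5095^0.3219 = 18 / 15.61 = 1.153
A = (73/1.153)^(1/0.3219) ⇒ ln A = ln(63.31)/0.3219 = 12.8851
A = e^12.8851 ≈ 394388 acres

394000 acres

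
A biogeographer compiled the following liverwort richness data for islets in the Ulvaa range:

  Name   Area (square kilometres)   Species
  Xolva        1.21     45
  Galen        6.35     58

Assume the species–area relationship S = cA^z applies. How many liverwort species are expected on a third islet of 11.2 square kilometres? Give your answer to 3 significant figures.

63.3

z = ln(58/45) / ln(6.35/1.21) = 0.2538 / 1.6578 = 0.1531
c = 45 / 1.21^0.1531 = 45 / 1.03 = 43.71
S₃ = 43.71 × 11.2^0.1531 = 43.71 × 1.447 ≈ 63.26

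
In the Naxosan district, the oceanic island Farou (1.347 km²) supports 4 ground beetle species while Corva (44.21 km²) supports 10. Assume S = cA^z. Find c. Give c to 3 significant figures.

3.70

z = ln(S₂/S₁) / ln(A₂/A₁) = ln(10/4) / ln(44.21/1.347) = 0.9163 / 3.4911 = 0.2625
c = S₁ / A₁^z = 4 / 1.347^0.2625 = 4 / 1.081 = 3.699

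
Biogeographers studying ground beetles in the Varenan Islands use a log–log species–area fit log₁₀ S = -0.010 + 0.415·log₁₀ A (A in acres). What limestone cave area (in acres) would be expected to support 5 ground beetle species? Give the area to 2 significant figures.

5 = 0.9772 × A^0.415  ⇒  A^0.415 = 5/0.9772 = 5.116
ln A = ln(5.116) / 0.415 = 1.6325 / 0.415 = 3.9336
A = e^3.9336 ≈ 51.09 acres

51 acres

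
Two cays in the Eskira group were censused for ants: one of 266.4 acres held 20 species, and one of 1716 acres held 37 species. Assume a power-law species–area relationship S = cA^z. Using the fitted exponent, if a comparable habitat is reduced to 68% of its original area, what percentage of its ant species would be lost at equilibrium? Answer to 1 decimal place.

z = ln(37/20) / ln(1716/266.4) = 0.6152 / 1.8628 = 0.3303
S_new/S_old = (A_new/A_old)^z = 0.68^0.3303 = exp(0.3303 × -0.3857) = 0.8804
Fraction lost = 1 − 0.8804 = 0.1196

12.0%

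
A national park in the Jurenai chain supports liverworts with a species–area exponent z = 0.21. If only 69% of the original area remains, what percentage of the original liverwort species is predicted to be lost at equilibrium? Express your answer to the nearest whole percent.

7%

S_new/S_old = (A_new/A_old)^z = 0.69^0.21
= exp(0.21 × ln 0.69) = exp(0.21 × -0.3711) = exp(-0.0779) ≈ 0.925
Fraction lost = 1 − 0.925 = 0.07496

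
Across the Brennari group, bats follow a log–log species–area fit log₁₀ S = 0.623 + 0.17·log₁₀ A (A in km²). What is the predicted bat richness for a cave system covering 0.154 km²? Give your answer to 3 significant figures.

3.05

S = 4.198 × 0.154^0.17
ln S = ln 4.198 + 0.17 × ln 0.154 = 1.4345 + 0.17 × -1.8708 = 1.1165
S = e^1.1165 ≈ 3.054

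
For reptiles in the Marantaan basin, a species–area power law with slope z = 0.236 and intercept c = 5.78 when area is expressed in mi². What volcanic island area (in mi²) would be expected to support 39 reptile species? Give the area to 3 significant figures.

39 = 5.78 × A^0.236  ⇒  A^0.236 = 39/5.78 = 6.747
ln A = ln(6.747) / 0.236 = 1.9092 / 0.236 = 8.0897
A = e^8.0897 ≈ 3261 mi²

3260 mi²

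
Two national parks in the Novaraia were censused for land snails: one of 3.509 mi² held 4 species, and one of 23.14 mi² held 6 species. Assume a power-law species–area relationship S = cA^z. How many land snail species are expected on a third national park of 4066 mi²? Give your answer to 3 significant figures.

18.2

z = ln(6/4) / ln(23.14/3.509) = 0.4055 / 1.8862 = 0.2150
c = 4 / 3.509^0.2150 = 4 / 1.31 = 3.054
S₃ = 3.054 × 4066^0.2150 = 3.054 × 5.968 ≈ 18.23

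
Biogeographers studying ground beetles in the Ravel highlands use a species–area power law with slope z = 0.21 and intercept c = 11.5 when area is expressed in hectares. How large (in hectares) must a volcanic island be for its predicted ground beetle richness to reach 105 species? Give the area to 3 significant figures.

37500 hectares

105 = 11.5 × A^0.21  ⇒  A^0.21 = 105/11.5 = 9.13
ln A = ln(9.13) / 0.21 = 2.2116 / 0.21 = 10.5315
A = e^10.5315 ≈ 37477 hectares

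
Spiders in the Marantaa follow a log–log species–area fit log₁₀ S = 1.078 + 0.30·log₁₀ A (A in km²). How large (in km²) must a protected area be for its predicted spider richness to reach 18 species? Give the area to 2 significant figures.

3.9 km²

18 = 11.97 × A^0.3  ⇒  A^0.3 = 18/11.97 = 1.504
ln A = ln(1.504) / 0.3 = 0.4082 / 0.3 = 1.3606
A = e^1.3606 ≈ 3.899 km²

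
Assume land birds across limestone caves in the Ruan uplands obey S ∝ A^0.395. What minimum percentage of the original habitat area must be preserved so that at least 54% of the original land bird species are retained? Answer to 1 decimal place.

Need (A_new/A_old)^0.395 = 0.54, so A_new/A_old = 0.54^(1/0.395) = 0.54^2.532
ln(A_new/A_old) = ln 0.54 / 0.395 = -0.6162 / 0.395 = -1.5600
A_new/A_old = e^-1.5600 ≈ 0.2101

21.0%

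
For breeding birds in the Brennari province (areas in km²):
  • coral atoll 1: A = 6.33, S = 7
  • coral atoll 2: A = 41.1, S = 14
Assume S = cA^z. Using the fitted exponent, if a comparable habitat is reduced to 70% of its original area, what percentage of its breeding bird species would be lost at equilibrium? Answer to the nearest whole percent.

12%

z = ln(14/7) / ln(41.1/6.33) = 0.6931 / 1.8707 = 0.3705
S_new/S_old = (A_new/A_old)^z = 0.7^0.3705 = exp(0.3705 × -0.3567) = 0.8762
Fraction lost = 1 − 0.8762 = 0.1238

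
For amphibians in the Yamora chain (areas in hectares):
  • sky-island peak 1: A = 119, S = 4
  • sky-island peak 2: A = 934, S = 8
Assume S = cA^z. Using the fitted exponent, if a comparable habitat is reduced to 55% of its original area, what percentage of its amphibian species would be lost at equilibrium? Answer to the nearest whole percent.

z = ln(8/4) / ln(934/119) = 0.6931 / 2.0604 = 0.3364
S_new/S_old = (A_new/A_old)^z = 0.55^0.3364 = exp(0.3364 × -0.5978) = 0.8178
Fraction lost = 1 − 0.8178 = 0.1822

18%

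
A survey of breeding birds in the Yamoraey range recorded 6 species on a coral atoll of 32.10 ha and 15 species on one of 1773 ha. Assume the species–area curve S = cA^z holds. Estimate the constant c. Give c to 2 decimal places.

2.72

z = ln(S₂/S₁) / ln(A₂/A₁) = ln(15/6) / ln(1773/32.1) = 0.9163 / 4.0116 = 0.2284
c = S₁ / A₁^z = 6 / 32.1^0.2284 = 6 / 2.209 = 2.717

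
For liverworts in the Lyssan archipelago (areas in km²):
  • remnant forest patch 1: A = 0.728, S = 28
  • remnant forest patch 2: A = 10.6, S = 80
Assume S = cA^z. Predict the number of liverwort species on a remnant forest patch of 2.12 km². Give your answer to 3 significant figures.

z = ln(80/28) / ln(10.6/0.728) = 1.0498 / 2.6783 = 0.3920
c = 28 / 0.728^0.3920 = 28 / 0.883 = 31.71
S₃ = 31.71 × 2.12^0.3920 = 31.71 × 1.343 ≈ 42.57

42.6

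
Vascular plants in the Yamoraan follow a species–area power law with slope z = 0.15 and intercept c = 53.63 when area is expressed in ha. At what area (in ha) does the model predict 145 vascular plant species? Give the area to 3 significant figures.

145 = 53.63 × A^0.15  ⇒  A^0.15 = 145/53.63 = 2.704
ln A = ln(2.704) / 0.15 = 0.9946 / 0.15 = 6.6308
A = e^6.6308 ≈ 758.1 ha

758 ha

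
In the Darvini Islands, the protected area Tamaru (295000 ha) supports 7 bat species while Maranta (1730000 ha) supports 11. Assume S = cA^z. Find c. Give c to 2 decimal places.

0.28

z = ln(S₂/S₁) / ln(A₂/A₁) = ln(11/7) / ln(1730000/295000) = 0.4520 / 1.7689 = 0.2555
c = S₁ / A₁^z = 7 / 295000^0.2555 = 7 / 24.98 = 0.2802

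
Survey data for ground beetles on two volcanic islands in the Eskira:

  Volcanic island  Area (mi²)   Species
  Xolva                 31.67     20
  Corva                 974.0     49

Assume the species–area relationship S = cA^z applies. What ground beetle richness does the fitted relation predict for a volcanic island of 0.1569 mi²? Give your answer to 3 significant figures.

4.99

z = ln(49/20) / ln(974/31.67) = 0.8961 / 3.4260 = 0.2616
c = 20 / 31.67^0.2616 = 20 / 2.469 = 8.101
S₃ = 8.101 × 0.1569^0.2616 = 8.101 × 0.616 ≈ 4.991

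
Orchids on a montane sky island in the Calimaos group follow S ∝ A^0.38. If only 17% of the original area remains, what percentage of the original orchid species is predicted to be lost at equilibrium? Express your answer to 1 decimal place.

S_new/S_old = (A_new/A_old)^z = 0.17^0.38
= exp(0.38 × ln 0.17) = exp(0.38 × -1.7720) = exp(-0.6733) ≈ 0.51
Fraction lost = 1 − 0.51 = 0.49

49.0%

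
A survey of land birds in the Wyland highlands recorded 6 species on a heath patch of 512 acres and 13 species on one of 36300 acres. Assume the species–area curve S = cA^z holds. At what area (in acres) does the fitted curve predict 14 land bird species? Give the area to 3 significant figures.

z = ln(13/6) / ln(36300/512) = 0.7732 / 4.2612 = 0.1814
c = 6 / 512^0.1814 = 6 / 3.102 = 1.934
A = (14/1.934)^(1/0.1814) ⇒ ln A = ln(7.237)/0.1814 = 10.9080
A = e^10.9080 ≈ 54612 acres

54600 acres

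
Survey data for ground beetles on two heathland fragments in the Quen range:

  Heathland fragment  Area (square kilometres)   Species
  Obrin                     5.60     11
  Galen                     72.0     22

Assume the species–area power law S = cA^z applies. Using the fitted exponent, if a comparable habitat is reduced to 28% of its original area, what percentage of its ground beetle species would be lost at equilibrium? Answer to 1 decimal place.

z = ln(22/11) / ln(72/5.6) = 0.6931 / 2.5539 = 0.2714
S_new/S_old = (A_new/A_old)^z = 0.28^0.2714 = exp(0.2714 × -1.2730) = 0.7079
Fraction lost = 1 − 0.7079 = 0.2921

29.2%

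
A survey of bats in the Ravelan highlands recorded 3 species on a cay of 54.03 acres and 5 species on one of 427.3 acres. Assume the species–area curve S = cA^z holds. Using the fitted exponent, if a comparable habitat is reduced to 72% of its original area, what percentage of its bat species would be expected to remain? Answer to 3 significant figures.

z = ln(5/3) / ln(427.3/54.03) = 0.5108 / 2.0679 = 0.2470
S_new/S_old = (A_new/A_old)^z = 0.72^0.2470 = exp(0.2470 × -0.3285) = 0.9221

92.2%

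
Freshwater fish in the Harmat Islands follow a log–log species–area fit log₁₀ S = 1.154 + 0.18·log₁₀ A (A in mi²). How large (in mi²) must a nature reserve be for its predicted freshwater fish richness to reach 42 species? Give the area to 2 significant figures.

400 mi²

42 = 14.26 × A^0.18  ⇒  A^0.18 = 42/14.26 = 2.946
ln A = ln(2.946) / 0.18 = 1.0805 / 0.18 = 6.0027
A = e^6.0027 ≈ 404.5 mi²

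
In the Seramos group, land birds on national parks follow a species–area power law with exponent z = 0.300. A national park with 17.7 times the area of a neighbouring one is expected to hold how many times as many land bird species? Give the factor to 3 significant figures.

S₂/S₁ = (A₂/A₁)^z = 17.7^0.3
ln(S₂/S₁) = 0.3 × ln 17.7 = 0.3 × 2.8736 = 0.8621
S₂/S₁ = e^0.8621 ≈ 2.368

2.37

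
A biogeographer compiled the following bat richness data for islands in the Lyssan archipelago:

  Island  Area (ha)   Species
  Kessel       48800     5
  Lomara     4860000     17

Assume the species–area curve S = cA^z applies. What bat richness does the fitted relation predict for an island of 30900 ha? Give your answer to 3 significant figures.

z = ln(17/5) / ln(4860000/48800) = 1.2238 / 4.6011 = 0.2660
c = 5 / 48800^0.2660 = 5 / 17.66 = 0.2831
S₃ = 0.2831 × 30900^0.2660 = 0.2831 × 15.64 ≈ 4.428

4.43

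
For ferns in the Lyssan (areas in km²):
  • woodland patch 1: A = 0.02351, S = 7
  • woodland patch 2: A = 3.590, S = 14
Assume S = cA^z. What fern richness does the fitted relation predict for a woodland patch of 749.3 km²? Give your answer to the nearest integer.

29

z = ln(14/7) / ln(3.59/0.02351) = 0.6931 / 5.0285 = 0.1378
c = 7 / 0.02351^0.1378 = 7 / 0.5963 = 11.74
S₃ = 11.74 × 749.3^0.1378 = 11.74 × 2.49 ≈ 29.23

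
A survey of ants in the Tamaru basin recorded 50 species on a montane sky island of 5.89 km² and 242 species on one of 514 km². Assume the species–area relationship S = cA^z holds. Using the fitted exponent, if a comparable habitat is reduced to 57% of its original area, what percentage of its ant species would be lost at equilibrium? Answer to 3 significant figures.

18.0%

z = ln(242/50) / ln(514/5.89) = 1.5769 / 4.4690 = 0.3529
S_new/S_old = (A_new/A_old)^z = 0.57^0.3529 = exp(0.3529 × -0.5621) = 0.8201
Fraction lost = 1 − 0.8201 = 0.1799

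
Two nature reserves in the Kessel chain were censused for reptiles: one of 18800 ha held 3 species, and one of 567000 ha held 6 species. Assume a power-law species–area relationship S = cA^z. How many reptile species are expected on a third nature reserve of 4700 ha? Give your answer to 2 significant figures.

2.3

z = ln(6/3) / ln(567000/18800) = 0.6931 / 3.4065 = 0.2035
c = 3 / 18800^0.2035 = 3 / 7.408 = 0.405
S₃ = 0.405 × 4700^0.2035 = 0.405 × 5.587 ≈ 2.263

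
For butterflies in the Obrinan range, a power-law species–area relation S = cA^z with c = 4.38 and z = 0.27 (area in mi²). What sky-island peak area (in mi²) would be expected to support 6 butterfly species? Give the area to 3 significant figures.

3.21 mi²

6 = 4.38 × A^0.27  ⇒  A^0.27 = 6/4.38 = 1.37
ln A = ln(1.37) / 0.27 = 0.3147 / 0.27 = 1.1656
A = e^1.1656 ≈ 3.208 mi²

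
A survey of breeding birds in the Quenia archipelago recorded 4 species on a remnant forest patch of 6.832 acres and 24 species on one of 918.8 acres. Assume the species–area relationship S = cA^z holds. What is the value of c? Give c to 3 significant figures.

1.98

z = ln(S₂/S₁) / ln(A₂/A₁) = ln(24/4) / ln(918.8/6.832) = 1.7918 / 4.9015 = 0.3656
c = S₁ / A₁^z = 4 / 6.832^0.3656 = 4 / 2.019 = 1.981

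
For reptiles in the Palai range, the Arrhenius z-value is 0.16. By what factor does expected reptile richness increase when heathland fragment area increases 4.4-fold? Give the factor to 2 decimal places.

S₂/S₁ = (A₂/A₁)^z = 4.4^0.16
ln(S₂/S₁) = 0.16 × ln 4.4 = 0.16 × 1.4816 = 0.2371
S₂/S₁ = e^0.2371 ≈ 1.268

1.27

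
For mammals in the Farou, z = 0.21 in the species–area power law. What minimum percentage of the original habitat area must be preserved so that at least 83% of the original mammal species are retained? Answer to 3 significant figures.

41.2%

Need (A_new/A_old)^0.21 = 0.83, so A_new/A_old = 0.83^(1/0.21) = 0.83^4.762
ln(A_new/A_old) = ln 0.83 / 0.21 = -0.1863 / 0.21 = -0.8873
A_new/A_old = e^-0.8873 ≈ 0.4118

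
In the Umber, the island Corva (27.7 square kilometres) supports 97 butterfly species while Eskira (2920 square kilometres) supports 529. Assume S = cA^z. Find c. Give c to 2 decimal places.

28.94

z = ln(S₂/S₁) / ln(A₂/A₁) = ln(529/97) / ln(2920/27.7) = 1.6963 / 4.6579 = 0.3642
c = S₁ / A₁^z = 97 / 27.7^0.3642 = 97 / 3.352 = 28.94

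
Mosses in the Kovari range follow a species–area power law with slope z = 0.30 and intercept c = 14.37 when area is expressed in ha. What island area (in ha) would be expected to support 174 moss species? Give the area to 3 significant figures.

4080 ha

174 = 14.37 × A^0.3  ⇒  A^0.3 = 174/14.37 = 12.11
ln A = ln(12.11) / 0.3 = 2.4939 / 0.3 = 8.3130
A = e^8.3130 ≈ 4077 ha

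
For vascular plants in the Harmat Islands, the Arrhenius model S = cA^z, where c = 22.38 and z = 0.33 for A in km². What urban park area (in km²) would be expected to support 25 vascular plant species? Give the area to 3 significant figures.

1.40 km²

25 = 22.38 × A^0.33  ⇒  A^0.33 = 25/22.38 = 1.117
ln A = ln(1.117) / 0.33 = 0.1107 / 0.33 = 0.3355
A = e^0.3355 ≈ 1.399 km²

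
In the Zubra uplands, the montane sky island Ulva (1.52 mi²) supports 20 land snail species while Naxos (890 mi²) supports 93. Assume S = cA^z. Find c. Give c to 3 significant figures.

z = ln(S₂/S₁) / ln(A₂/A₁) = ln(93/20) / ln(890/1.52) = 1.5369 / 6.3725 = 0.2412
c = S₁ / A₁^z = 20 / 1.52^0.2412 = 20 / 1.106 = 18.08

18.1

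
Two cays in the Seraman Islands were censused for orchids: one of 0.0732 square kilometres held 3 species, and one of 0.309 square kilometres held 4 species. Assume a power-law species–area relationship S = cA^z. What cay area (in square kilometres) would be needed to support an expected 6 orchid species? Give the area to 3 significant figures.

2.35 square kilometres

z = ln(4/3) / ln(0.309/0.0732) = 0.2877 / 1.4401 = 0.1998
c = 3 / 0.0732^0.1998 = 3 / 0.5932 = 5.058
A = (6/5.058)^(1/0.1998) ⇒ ln A = ln(1.186)/0.1998 = 0.8554
A = e^0.8554 ≈ 2.352 square kilometres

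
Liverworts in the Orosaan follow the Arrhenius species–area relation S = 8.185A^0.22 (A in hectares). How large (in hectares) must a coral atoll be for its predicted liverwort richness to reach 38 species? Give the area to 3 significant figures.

38 = 8.185 × A^0.22  ⇒  A^0.22 = 38/8.185 = 4.643
ln A = ln(4.643) / 0.22 = 1.5353 / 0.22 = 6.9786
A = e^6.9786 ≈ 1073 hectares

1070 hectares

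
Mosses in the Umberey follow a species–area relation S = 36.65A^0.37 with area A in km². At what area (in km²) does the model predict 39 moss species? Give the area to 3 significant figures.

1.18 km²

39 = 36.65 × A^0.37  ⇒  A^0.37 = 39/36.65 = 1.064
ln A = ln(1.064) / 0.37 = 0.0621 / 0.37 = 0.1680
A = e^0.1680 ≈ 1.183 km²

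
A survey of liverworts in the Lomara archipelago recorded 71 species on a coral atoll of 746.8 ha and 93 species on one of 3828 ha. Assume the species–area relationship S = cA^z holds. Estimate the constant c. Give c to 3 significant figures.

23.8

z = ln(S₂/S₁) / ln(A₂/A₁) = ln(93/71) / ln(3828/746.8) = 0.2699 / 1.6343 = 0.1652
c = S₁ / A₁^z = 71 / 746.8^0.1652 = 71 / 2.982 = 23.81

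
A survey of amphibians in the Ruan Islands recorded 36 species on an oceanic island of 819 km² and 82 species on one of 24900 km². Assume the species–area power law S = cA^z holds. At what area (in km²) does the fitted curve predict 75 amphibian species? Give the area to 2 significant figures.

17000 km²

z = ln(82/36) / ln(24900/819) = 0.8232 / 3.4145 = 0.2411
c = 36 / 819^0.2411 = 36 / 5.039 = 7.144
A = (75/7.144)^(1/0.2411) ⇒ ln A = ln(10.5)/0.2411 = 9.7525
A = e^9.7525 ≈ 17197 km²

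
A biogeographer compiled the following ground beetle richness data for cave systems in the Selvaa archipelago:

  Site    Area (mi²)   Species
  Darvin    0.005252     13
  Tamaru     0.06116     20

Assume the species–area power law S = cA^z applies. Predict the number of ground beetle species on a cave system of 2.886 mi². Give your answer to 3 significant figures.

z = ln(20/13) / ln(0.06116/0.005252) = 0.4308 / 2.4549 = 0.1755
c = 13 / 0.005252^0.1755 = 13 / 0.3981 = 32.66
S₃ = 32.66 × 2.886^0.1755 = 32.66 × 1.204 ≈ 39.33

39.3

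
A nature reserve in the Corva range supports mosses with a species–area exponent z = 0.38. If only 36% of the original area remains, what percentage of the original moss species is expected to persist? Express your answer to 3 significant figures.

S_new/S_old = (A_new/A_old)^z = 0.36^0.38
= exp(0.38 × ln 0.36) = exp(0.38 × -1.0217) = exp(-0.3882) ≈ 0.6783

67.8%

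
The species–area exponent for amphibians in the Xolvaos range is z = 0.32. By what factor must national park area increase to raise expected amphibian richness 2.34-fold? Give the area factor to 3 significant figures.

14.2

(A₂/A₁)^0.32 = 2.34, so A₂/A₁ = 2.34^(1/0.32) = 2.34^3.125
ln(A₂/A₁) = ln 2.34 / 0.32 = 0.8502 / 0.32 = 2.6567
A₂/A₁ = e^2.6567 ≈ 14.25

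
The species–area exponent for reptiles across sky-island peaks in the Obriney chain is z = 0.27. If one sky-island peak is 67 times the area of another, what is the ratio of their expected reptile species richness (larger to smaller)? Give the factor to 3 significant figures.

S₂/S₁ = (A₂/A₁)^z = 67^0.27
ln(S₂/S₁) = 0.27 × ln 67 = 0.27 × 4.2047 = 1.1353
S₂/S₁ = e^1.1353 ≈ 3.112

3.11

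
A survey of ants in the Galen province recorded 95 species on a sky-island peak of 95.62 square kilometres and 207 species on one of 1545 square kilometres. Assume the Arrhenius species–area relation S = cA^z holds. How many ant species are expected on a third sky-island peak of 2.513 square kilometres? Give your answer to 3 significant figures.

34.3

z = ln(207/95) / ln(1545/95.62) = 0.7788 / 2.7824 = 0.2799
c = 95 / 95.62^0.2799 = 95 / 3.584 = 26.51
S₃ = 26.51 × 2.513^0.2799 = 26.51 × 1.294 ≈ 34.3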